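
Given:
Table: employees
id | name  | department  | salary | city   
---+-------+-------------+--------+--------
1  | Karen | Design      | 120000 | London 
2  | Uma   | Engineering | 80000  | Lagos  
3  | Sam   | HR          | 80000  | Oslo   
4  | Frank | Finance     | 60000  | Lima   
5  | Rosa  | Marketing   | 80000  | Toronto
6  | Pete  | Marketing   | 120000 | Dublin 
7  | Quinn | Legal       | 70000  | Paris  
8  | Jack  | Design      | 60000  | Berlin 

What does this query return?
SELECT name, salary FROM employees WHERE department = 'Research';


Filtering: department = 'Research'
Matching rows: 0

Empty result set (0 rows)


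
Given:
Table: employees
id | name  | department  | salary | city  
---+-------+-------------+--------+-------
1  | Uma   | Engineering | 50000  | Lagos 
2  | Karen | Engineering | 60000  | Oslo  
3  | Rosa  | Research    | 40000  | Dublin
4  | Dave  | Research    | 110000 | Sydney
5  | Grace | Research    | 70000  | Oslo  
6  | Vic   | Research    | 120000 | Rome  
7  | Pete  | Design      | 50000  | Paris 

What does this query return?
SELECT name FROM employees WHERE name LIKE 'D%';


LIKE 'D%' matches names starting with 'D'
Matching: 1

1 rows:
Dave


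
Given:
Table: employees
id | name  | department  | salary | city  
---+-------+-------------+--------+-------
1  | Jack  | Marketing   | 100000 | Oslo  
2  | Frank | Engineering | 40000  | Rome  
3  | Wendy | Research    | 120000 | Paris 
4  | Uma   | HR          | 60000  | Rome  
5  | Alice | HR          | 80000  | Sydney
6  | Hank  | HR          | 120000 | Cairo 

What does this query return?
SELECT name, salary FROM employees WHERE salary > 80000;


Filtering: salary > 80000
Matching: 3 rows

3 rows:
Jack, 100000
Wendy, 120000
Hank, 120000


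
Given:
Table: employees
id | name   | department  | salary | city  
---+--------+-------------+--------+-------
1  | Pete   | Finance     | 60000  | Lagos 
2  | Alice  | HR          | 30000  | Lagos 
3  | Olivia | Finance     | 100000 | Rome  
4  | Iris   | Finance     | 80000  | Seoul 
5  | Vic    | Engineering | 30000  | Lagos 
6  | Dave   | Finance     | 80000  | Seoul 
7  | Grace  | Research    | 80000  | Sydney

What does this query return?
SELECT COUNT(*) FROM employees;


COUNT(*) counts all rows

7


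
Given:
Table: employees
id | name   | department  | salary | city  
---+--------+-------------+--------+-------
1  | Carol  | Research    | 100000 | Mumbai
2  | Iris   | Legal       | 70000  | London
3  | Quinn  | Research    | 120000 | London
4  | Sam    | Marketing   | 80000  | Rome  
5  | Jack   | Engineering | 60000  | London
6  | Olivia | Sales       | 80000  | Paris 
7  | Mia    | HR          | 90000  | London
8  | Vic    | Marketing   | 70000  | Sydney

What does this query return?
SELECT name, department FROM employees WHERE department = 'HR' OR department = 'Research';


Filtering: department = 'HR' OR 'Research'
Matching: 3 rows

3 rows:
Carol, Research
Quinn, Research
Mia, HR


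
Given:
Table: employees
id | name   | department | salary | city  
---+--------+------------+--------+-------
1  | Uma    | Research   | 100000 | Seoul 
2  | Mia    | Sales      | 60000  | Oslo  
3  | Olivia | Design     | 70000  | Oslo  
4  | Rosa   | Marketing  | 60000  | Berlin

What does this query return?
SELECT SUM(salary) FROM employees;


SUM(salary) = 100000 + 60000 + 70000 + 60000 = 290000

290000


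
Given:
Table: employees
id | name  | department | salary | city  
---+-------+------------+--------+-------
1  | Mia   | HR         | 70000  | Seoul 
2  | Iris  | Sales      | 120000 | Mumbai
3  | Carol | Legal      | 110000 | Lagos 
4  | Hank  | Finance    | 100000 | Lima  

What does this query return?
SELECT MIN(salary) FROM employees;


Salaries: 70000, 120000, 110000, 100000
MIN = 70000

70000


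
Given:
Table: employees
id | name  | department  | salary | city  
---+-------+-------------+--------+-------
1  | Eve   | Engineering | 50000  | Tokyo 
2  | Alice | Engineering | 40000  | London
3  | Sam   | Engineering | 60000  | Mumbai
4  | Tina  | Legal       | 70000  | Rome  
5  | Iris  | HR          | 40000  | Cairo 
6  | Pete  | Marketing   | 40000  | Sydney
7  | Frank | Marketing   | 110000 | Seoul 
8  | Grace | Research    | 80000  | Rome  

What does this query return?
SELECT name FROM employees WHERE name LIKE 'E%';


LIKE 'E%' matches names starting with 'E'
Matching: 1

1 rows:
Eve


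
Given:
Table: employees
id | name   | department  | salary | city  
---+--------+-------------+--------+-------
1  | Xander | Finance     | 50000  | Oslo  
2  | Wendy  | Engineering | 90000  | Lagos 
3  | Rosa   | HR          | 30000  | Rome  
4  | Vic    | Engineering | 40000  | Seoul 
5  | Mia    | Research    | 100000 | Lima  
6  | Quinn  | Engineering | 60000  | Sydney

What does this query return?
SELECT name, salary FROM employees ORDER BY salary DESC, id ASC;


Sorting by salary DESC, then id ASC for ties

6 rows:
Mia, 100000
Wendy, 90000
Quinn, 60000
Xander, 50000
Vic, 40000
Rosa, 30000


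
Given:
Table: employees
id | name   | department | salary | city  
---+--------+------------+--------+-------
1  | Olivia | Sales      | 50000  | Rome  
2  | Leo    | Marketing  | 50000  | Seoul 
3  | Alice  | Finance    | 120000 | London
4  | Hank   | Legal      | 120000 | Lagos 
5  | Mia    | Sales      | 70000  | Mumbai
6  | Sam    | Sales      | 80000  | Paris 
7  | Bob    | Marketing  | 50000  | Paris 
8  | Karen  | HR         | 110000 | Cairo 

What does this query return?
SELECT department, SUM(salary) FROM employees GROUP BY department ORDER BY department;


Summing salary within each department:
  Finance: 120000 = 120000
  HR: 110000 = 110000
  Legal: 120000 = 120000
  Marketing: 50000 + 50000 = 100000
  Sales: 50000 + 70000 + 80000 = 200000


5 groups:
Finance, 120000
HR, 110000
Legal, 120000
Marketing, 100000
Sales, 200000


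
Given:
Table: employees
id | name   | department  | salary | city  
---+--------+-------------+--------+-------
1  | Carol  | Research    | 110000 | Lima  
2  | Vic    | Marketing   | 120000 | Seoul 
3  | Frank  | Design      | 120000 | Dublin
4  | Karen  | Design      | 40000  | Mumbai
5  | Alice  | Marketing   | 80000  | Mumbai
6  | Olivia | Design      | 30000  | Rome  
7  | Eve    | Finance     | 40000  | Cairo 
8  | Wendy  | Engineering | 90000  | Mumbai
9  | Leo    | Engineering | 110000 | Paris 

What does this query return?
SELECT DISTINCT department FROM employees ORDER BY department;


All 'department' values (row order): Research, Marketing, Design, Design, Marketing, Design, Finance, Engineering, Engineering
Removing duplicates leaves 5 unique value(s).

5 values:
Design
Engineering
Finance
Marketing
Research


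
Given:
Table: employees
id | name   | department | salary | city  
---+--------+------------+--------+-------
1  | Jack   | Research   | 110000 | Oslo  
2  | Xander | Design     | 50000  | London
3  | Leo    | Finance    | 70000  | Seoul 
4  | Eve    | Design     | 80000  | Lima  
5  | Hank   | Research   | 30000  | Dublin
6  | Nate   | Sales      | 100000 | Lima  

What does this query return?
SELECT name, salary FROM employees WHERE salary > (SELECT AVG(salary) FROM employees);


Subquery: AVG(salary) = 73333.33
Filtering: salary > 73333.33
  Jack (110000) -> MATCH
  Eve (80000) -> MATCH
  Nate (100000) -> MATCH


3 rows:
Jack, 110000
Eve, 80000
Nate, 100000


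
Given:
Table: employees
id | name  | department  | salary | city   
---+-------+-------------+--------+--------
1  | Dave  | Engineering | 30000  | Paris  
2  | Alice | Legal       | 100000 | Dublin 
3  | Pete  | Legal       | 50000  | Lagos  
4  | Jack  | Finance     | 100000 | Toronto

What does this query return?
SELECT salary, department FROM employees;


Projecting columns: salary, department

4 rows:
30000, Engineering
100000, Legal
50000, Legal
100000, Finance


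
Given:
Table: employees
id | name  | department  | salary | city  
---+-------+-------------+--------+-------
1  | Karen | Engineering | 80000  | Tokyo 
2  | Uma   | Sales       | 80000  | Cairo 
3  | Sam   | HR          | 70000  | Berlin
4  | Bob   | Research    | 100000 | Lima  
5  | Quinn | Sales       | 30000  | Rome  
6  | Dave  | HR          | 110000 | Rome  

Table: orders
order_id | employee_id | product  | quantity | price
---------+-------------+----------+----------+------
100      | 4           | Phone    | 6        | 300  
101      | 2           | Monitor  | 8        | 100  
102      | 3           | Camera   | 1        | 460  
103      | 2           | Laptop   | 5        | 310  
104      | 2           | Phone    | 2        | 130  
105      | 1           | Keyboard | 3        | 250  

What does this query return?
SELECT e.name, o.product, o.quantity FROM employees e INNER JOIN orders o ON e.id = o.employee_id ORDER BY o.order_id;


Joining employees.id = orders.employee_id:
  employee Bob (id=4) -> order Phone
  employee Uma (id=2) -> order Monitor
  employee Sam (id=3) -> order Camera
  employee Uma (id=2) -> order Laptop
  employee Uma (id=2) -> order Phone
  employee Karen (id=1) -> order Keyboard


6 rows:
Bob, Phone, 6
Uma, Monitor, 8
Sam, Camera, 1
Uma, Laptop, 5
Uma, Phone, 2
Karen, Keyboard, 3


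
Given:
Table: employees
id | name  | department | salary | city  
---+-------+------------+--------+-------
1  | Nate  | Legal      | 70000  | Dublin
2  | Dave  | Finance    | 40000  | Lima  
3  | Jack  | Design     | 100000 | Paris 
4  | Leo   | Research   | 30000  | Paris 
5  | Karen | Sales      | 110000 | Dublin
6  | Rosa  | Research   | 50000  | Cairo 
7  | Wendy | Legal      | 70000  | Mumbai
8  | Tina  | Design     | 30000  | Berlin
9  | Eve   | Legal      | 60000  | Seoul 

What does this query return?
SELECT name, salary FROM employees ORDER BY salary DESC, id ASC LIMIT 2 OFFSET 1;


Sort by salary DESC (id ASC tiebreak), then skip 1 and take 2
Rows 2 through 3

2 rows:
Jack, 100000
Nate, 70000


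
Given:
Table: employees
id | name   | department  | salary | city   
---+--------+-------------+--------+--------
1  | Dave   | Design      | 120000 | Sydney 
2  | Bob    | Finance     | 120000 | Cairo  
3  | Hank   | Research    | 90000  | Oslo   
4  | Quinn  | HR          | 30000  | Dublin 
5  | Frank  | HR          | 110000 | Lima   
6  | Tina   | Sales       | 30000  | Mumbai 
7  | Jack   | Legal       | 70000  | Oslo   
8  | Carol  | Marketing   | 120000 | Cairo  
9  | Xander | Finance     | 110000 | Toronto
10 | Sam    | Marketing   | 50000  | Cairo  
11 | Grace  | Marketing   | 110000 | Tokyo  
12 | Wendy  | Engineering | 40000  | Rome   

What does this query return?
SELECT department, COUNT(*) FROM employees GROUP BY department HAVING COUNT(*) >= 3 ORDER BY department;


Groups with count >= 3:
  Marketing: 3 -> PASS
  Design: 1 -> filtered out
  Engineering: 1 -> filtered out
  Finance: 2 -> filtered out
  HR: 2 -> filtered out
  Legal: 1 -> filtered out
  Research: 1 -> filtered out
  Sales: 1 -> filtered out


1 groups:
Marketing, 3


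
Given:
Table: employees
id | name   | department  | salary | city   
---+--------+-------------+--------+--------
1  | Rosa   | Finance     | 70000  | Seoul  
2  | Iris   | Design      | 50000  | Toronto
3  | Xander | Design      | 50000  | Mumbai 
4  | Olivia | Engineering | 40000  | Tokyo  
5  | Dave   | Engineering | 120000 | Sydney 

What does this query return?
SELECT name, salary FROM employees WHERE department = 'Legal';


Filtering: department = 'Legal'
Matching rows: 0

Empty result set (0 rows)


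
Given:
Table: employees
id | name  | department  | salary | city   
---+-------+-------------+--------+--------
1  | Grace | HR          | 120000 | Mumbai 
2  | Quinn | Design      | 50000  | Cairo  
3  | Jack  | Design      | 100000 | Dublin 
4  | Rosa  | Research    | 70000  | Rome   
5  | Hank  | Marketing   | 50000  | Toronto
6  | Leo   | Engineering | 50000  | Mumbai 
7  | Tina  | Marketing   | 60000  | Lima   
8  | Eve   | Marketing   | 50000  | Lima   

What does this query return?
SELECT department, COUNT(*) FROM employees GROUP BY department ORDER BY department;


Assigning each row to its department group:
  Grace -> HR
  Quinn -> Design
  Jack -> Design
  Rosa -> Research
  Hank -> Marketing
  Leo -> Engineering
  Tina -> Marketing
  Eve -> Marketing


5 groups:
Design, 2
Engineering, 1
HR, 1
Marketing, 3
Research, 1


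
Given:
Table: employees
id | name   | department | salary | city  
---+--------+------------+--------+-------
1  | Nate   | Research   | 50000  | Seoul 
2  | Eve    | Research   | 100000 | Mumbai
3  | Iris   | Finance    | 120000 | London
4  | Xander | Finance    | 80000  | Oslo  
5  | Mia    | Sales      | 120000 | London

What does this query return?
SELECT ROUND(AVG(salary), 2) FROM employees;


SUM(salary) = 470000
COUNT = 5
ROUND(AVG, 2) = ROUND(470000 / 5, 2) = 94000.0

94000.0


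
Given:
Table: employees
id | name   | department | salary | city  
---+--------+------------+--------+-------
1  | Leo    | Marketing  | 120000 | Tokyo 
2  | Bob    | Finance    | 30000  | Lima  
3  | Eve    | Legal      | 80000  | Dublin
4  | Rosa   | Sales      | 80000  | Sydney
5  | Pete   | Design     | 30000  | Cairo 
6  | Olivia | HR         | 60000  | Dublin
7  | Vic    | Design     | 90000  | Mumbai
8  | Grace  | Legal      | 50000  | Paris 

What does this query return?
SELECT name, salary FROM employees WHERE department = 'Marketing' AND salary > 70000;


Filtering: department = 'Marketing' AND salary > 70000
Matching: 1 rows

1 rows:
Leo, 120000


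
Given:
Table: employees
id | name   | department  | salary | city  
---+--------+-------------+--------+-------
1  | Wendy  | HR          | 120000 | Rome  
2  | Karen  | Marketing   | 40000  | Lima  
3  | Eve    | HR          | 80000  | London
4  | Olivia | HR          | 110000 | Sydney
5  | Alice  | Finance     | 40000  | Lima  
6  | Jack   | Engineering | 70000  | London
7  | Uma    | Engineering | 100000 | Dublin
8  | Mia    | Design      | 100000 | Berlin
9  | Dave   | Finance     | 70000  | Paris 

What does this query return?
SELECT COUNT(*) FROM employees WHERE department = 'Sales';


Counting rows where department = 'Sales'


0


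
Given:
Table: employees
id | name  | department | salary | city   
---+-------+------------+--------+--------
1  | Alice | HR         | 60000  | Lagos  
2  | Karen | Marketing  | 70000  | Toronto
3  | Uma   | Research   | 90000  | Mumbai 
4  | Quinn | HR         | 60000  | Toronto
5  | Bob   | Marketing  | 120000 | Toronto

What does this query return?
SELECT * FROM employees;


SELECT * returns all 5 rows with all columns

5 rows:
1, Alice, HR, 60000, Lagos
2, Karen, Marketing, 70000, Toronto
3, Uma, Research, 90000, Mumbai
4, Quinn, HR, 60000, Toronto
5, Bob, Marketing, 120000, Toronto


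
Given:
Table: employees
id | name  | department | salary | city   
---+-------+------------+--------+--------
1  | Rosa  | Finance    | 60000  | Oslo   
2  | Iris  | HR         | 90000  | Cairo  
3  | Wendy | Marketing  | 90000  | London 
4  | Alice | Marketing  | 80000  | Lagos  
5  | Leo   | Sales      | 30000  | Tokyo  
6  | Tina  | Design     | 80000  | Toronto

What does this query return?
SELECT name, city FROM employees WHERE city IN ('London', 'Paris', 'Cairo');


Filtering: city IN ('London', 'Paris', 'Cairo')
Matching: 2 rows

2 rows:
Iris, Cairo
Wendy, London


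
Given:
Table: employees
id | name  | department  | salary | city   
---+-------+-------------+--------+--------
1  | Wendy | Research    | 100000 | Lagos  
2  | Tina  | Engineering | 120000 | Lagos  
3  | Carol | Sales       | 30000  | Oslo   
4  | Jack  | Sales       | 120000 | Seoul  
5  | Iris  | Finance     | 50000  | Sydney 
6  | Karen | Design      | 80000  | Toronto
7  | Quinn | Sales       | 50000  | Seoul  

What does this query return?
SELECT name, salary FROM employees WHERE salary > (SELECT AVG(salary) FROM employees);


Subquery: AVG(salary) = 78571.43
Filtering: salary > 78571.43
  Wendy (100000) -> MATCH
  Tina (120000) -> MATCH
  Jack (120000) -> MATCH
  Karen (80000) -> MATCH


4 rows:
Wendy, 100000
Tina, 120000
Jack, 120000
Karen, 80000


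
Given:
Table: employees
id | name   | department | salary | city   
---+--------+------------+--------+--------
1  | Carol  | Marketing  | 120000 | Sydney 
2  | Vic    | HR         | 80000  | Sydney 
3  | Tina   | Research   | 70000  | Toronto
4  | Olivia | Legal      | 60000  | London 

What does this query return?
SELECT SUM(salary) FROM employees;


SUM(salary) = 120000 + 80000 + 70000 + 60000 = 330000

330000


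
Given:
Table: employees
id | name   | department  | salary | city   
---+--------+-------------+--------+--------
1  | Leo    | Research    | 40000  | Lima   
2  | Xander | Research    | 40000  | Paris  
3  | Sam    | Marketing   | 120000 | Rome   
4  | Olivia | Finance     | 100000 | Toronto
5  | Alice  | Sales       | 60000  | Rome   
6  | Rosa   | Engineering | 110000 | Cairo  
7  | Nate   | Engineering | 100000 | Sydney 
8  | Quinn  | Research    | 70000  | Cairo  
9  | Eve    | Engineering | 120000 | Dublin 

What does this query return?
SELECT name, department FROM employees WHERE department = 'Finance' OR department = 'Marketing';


Filtering: department = 'Finance' OR 'Marketing'
Matching: 2 rows

2 rows:
Sam, Marketing
Olivia, Finance


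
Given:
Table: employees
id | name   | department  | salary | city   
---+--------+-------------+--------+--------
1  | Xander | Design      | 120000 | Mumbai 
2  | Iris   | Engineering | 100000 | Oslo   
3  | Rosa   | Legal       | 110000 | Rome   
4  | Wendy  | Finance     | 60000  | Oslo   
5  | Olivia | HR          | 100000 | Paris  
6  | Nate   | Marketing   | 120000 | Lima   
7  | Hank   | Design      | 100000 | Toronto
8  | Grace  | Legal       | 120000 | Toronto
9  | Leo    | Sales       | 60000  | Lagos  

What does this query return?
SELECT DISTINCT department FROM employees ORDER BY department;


All 'department' values (row order): Design, Engineering, Legal, Finance, HR, Marketing, Design, Legal, Sales
Removing duplicates leaves 7 unique value(s).

7 values:
Design
Engineering
Finance
HR
Legal
Marketing
Sales


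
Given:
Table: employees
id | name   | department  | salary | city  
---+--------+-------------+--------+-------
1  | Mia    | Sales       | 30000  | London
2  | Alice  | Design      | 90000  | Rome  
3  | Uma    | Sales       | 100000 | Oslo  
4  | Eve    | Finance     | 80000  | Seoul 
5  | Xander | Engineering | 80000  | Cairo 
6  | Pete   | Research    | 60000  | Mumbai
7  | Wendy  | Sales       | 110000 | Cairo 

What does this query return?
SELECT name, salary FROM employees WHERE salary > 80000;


Filtering: salary > 80000
Matching: 3 rows

3 rows:
Alice, 90000
Uma, 100000
Wendy, 110000


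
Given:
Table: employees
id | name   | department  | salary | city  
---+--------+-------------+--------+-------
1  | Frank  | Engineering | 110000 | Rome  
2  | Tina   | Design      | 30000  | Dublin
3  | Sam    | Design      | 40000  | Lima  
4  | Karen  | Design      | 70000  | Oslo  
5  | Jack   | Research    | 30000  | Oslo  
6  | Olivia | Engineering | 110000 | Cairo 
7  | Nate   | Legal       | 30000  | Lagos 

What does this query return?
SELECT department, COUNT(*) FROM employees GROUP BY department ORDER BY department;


Assigning each row to its department group:
  Frank -> Engineering
  Tina -> Design
  Sam -> Design
  Karen -> Design
  Jack -> Research
  Olivia -> Engineering
  Nate -> Legal


4 groups:
Design, 3
Engineering, 2
Legal, 1
Research, 1


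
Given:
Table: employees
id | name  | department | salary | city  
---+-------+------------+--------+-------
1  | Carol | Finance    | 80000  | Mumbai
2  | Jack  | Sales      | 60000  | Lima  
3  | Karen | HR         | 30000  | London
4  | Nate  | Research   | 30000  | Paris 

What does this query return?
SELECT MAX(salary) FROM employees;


Salaries: 80000, 60000, 30000, 30000
MAX = 80000

80000


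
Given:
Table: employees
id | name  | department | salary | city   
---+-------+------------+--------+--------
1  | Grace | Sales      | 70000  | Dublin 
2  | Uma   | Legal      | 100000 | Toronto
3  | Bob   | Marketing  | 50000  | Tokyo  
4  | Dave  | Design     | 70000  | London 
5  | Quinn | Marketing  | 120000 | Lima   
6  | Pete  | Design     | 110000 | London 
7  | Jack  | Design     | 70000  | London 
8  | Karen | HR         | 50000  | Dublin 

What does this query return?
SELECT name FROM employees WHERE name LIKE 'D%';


LIKE 'D%' matches names starting with 'D'
Matching: 1

1 rows:
Dave


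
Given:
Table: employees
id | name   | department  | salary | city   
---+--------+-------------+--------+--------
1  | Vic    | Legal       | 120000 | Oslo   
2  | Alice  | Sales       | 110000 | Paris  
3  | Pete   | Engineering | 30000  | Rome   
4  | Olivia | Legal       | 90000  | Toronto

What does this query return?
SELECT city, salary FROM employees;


Projecting columns: city, salary

4 rows:
Oslo, 120000
Paris, 110000
Rome, 30000
Toronto, 90000


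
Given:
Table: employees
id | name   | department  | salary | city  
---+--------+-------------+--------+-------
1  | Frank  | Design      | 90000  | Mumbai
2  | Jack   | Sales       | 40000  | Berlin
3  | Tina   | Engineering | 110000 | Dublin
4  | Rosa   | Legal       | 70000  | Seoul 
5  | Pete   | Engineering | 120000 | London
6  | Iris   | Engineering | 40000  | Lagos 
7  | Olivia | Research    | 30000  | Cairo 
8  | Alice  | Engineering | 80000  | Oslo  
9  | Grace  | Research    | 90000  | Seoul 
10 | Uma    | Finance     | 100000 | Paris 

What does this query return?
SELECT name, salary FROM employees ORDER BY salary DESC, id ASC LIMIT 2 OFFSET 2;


Sort by salary DESC (id ASC tiebreak), then skip 2 and take 2
Rows 3 through 4

2 rows:
Uma, 100000
Frank, 90000


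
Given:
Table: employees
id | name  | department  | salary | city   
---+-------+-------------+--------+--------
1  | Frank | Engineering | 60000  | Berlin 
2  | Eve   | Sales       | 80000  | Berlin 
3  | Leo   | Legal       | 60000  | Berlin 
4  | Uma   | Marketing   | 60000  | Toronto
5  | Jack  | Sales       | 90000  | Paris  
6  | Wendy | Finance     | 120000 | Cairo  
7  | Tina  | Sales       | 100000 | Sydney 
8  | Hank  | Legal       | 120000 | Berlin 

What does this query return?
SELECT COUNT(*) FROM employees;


COUNT(*) counts all rows

8


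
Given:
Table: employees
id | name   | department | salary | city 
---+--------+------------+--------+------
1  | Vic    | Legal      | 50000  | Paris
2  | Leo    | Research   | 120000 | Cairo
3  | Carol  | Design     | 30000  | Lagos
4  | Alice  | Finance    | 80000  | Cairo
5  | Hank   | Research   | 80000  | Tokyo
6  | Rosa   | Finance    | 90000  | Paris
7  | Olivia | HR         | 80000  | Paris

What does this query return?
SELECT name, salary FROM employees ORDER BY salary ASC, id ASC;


Sorting by salary ASC, then id ASC for ties

7 rows:
Carol, 30000
Vic, 50000
Alice, 80000
Hank, 80000
Olivia, 80000
Rosa, 90000
Leo, 120000


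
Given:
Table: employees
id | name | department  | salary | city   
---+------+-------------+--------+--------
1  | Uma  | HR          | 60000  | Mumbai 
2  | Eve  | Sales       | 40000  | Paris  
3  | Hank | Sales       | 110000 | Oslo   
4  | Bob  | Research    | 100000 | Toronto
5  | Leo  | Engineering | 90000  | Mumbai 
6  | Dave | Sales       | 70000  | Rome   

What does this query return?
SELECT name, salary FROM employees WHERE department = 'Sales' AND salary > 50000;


Filtering: department = 'Sales' AND salary > 50000
Matching: 2 rows

2 rows:
Hank, 110000
Dave, 70000


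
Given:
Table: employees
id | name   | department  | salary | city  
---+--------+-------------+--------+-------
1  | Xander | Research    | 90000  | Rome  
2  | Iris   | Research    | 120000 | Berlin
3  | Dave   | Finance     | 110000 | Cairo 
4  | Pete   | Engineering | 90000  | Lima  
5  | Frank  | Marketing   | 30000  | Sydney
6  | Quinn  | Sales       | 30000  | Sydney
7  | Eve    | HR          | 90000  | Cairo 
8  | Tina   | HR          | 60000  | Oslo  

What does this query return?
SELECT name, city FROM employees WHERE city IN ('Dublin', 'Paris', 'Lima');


Filtering: city IN ('Dublin', 'Paris', 'Lima')
Matching: 1 rows

1 rows:
Pete, Lima


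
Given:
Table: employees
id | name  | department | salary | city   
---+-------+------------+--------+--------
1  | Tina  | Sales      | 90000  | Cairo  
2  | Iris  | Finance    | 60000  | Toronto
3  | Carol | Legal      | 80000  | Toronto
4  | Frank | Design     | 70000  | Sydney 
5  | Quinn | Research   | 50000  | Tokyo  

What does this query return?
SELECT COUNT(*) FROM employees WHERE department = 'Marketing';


Counting rows where department = 'Marketing'


0


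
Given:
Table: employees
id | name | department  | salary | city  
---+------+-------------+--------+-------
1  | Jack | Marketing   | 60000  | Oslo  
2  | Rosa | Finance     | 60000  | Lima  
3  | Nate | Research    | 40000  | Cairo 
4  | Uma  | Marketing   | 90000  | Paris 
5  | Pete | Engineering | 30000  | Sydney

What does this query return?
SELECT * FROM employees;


SELECT * returns all 5 rows with all columns

5 rows:
1, Jack, Marketing, 60000, Oslo
2, Rosa, Finance, 60000, Lima
3, Nate, Research, 40000, Cairo
4, Uma, Marketing, 90000, Paris
5, Pete, Engineering, 30000, Sydney


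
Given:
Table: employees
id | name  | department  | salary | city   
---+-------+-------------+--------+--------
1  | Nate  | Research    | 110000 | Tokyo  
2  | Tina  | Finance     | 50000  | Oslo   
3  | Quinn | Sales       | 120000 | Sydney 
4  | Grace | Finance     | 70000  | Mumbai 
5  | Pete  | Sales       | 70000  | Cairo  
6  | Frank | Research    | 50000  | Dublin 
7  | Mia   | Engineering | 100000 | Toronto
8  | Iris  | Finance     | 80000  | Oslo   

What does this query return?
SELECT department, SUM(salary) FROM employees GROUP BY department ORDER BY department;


Summing salary within each department:
  Engineering: 100000 = 100000
  Finance: 50000 + 70000 + 80000 = 200000
  Research: 110000 + 50000 = 160000
  Sales: 120000 + 70000 = 190000


4 groups:
Engineering, 100000
Finance, 200000
Research, 160000
Sales, 190000


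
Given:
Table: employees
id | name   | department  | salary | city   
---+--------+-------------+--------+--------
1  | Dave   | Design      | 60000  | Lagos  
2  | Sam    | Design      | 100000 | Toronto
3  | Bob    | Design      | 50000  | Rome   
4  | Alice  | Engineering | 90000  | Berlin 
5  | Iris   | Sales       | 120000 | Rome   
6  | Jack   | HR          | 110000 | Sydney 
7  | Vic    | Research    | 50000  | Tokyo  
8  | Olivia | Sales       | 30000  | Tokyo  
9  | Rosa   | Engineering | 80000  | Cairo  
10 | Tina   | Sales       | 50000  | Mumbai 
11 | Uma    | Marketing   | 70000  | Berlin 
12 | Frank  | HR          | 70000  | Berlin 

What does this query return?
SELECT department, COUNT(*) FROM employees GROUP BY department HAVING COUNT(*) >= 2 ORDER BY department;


Groups with count >= 2:
  Design: 3 -> PASS
  Engineering: 2 -> PASS
  HR: 2 -> PASS
  Sales: 3 -> PASS
  Marketing: 1 -> filtered out
  Research: 1 -> filtered out


4 groups:
Design, 3
Engineering, 2
HR, 2
Sales, 3


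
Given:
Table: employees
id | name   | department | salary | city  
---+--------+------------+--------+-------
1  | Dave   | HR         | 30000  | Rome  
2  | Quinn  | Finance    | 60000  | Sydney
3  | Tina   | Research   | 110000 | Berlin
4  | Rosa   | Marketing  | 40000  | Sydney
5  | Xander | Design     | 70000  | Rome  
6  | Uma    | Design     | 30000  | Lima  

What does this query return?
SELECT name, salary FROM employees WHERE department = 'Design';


Filtering: department = 'Design'
Matching rows: 2

2 rows:
Xander, 70000
Uma, 30000


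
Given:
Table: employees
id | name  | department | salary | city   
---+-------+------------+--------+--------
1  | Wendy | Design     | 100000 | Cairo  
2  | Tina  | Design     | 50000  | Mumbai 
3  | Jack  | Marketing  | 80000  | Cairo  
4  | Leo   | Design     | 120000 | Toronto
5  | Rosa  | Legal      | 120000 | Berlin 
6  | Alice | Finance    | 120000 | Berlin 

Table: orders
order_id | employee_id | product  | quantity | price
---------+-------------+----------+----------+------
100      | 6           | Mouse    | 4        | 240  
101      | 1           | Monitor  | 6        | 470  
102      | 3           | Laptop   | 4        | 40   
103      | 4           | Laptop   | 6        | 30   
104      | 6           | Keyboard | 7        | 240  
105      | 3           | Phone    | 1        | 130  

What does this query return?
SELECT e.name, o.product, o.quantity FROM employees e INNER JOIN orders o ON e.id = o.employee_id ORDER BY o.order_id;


Joining employees.id = orders.employee_id:
  employee Alice (id=6) -> order Mouse
  employee Wendy (id=1) -> order Monitor
  employee Jack (id=3) -> order Laptop
  employee Leo (id=4) -> order Laptop
  employee Alice (id=6) -> order Keyboard
  employee Jack (id=3) -> order Phone


6 rows:
Alice, Mouse, 4
Wendy, Monitor, 6
Jack, Laptop, 4
Leo, Laptop, 6
Alice, Keyboard, 7
Jack, Phone, 1


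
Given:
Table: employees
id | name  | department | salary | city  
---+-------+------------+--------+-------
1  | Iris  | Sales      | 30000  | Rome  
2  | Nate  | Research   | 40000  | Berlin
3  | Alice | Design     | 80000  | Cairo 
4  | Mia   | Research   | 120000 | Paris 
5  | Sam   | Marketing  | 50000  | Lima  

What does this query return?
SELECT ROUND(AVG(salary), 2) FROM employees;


SUM(salary) = 320000
COUNT = 5
ROUND(AVG, 2) = ROUND(320000 / 5, 2) = 64000.0

64000.0


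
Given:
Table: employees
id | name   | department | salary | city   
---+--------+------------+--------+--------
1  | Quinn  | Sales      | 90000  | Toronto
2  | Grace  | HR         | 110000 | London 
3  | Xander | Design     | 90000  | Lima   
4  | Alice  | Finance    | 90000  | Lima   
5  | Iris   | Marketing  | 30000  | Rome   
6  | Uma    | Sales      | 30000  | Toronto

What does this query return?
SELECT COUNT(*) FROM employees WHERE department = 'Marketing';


Counting rows where department = 'Marketing'
  Iris -> MATCH


1


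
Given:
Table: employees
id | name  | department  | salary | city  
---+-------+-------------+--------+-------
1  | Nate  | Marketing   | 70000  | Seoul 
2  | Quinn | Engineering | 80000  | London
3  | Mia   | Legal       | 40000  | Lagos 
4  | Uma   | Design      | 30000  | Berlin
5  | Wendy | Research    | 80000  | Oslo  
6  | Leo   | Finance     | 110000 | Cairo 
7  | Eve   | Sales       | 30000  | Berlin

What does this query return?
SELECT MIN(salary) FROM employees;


Salaries: 70000, 80000, 40000, 30000, 80000, 110000, 30000
MIN = 30000

30000


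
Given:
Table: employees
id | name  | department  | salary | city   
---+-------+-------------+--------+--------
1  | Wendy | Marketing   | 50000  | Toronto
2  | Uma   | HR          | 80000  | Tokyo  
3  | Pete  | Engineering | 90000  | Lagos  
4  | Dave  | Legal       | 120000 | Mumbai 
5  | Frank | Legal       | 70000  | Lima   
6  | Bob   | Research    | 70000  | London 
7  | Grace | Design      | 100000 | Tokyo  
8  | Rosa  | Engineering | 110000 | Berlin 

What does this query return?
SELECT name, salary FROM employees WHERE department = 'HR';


Filtering: department = 'HR'
Matching rows: 1

1 rows:
Uma, 80000


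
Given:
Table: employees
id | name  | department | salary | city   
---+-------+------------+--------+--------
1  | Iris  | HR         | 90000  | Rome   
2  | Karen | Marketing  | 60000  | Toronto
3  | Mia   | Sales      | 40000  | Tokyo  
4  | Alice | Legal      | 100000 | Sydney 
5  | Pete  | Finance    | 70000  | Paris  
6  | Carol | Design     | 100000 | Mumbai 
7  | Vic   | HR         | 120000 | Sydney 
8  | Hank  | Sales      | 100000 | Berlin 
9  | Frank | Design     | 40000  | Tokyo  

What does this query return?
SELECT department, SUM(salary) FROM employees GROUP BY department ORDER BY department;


Summing salary within each department:
  Design: 100000 + 40000 = 140000
  Finance: 70000 = 70000
  HR: 90000 + 120000 = 210000
  Legal: 100000 = 100000
  Marketing: 60000 = 60000
  Sales: 40000 + 100000 = 140000


6 groups:
Design, 140000
Finance, 70000
HR, 210000
Legal, 100000
Marketing, 60000
Sales, 140000


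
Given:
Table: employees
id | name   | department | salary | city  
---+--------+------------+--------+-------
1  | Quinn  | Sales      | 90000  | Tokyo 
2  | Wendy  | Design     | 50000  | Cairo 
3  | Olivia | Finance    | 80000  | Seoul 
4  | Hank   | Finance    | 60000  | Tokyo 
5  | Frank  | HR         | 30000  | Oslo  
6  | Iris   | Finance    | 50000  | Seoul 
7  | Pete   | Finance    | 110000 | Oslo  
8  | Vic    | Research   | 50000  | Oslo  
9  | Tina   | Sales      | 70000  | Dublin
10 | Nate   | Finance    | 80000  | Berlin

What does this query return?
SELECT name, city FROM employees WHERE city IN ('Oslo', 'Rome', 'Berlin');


Filtering: city IN ('Oslo', 'Rome', 'Berlin')
Matching: 4 rows

4 rows:
Frank, Oslo
Pete, Oslo
Vic, Oslo
Nate, Berlin


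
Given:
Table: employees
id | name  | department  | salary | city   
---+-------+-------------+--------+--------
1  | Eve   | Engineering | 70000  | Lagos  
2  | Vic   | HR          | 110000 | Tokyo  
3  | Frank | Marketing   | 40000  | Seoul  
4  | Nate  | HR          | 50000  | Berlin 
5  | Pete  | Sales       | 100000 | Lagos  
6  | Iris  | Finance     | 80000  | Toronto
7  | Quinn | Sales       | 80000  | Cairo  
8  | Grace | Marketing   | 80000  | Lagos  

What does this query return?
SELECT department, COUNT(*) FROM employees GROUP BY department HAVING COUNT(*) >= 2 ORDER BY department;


Groups with count >= 2:
  HR: 2 -> PASS
  Marketing: 2 -> PASS
  Sales: 2 -> PASS
  Engineering: 1 -> filtered out
  Finance: 1 -> filtered out


3 groups:
HR, 2
Marketing, 2
Sales, 2


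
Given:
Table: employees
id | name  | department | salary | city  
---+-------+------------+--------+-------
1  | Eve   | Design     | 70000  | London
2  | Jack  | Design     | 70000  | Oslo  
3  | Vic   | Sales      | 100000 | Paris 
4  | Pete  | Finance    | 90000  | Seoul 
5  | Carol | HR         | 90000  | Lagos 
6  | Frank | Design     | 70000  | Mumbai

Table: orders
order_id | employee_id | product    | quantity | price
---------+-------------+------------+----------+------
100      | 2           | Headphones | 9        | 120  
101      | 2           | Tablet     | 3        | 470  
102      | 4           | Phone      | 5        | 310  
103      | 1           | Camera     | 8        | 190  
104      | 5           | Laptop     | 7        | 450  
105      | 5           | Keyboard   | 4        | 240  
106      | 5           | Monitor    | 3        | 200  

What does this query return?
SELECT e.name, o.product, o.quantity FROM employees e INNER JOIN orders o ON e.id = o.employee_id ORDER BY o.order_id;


Joining employees.id = orders.employee_id:
  employee Jack (id=2) -> order Headphones
  employee Jack (id=2) -> order Tablet
  employee Pete (id=4) -> order Phone
  employee Eve (id=1) -> order Camera
  employee Carol (id=5) -> order Laptop
  employee Carol (id=5) -> order Keyboard
  employee Carol (id=5) -> order Monitor


7 rows:
Jack, Headphones, 9
Jack, Tablet, 3
Pete, Phone, 5
Eve, Camera, 8
Carol, Laptop, 7
Carol, Keyboard, 4
Carol, Monitor, 3


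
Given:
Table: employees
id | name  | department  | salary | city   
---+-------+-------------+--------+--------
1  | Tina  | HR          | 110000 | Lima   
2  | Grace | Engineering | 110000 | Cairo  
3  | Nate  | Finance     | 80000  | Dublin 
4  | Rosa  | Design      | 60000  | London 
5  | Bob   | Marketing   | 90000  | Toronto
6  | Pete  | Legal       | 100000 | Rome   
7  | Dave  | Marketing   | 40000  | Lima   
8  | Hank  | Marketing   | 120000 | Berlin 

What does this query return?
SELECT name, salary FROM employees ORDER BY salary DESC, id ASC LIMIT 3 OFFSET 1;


Sort by salary DESC (id ASC tiebreak), then skip 1 and take 3
Rows 2 through 4

3 rows:
Tina, 110000
Grace, 110000
Pete, 100000


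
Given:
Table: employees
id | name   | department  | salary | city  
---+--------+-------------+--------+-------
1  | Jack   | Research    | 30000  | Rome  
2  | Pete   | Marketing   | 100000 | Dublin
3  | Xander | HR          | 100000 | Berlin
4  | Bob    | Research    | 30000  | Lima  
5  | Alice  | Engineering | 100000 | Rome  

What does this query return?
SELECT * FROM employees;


SELECT * returns all 5 rows with all columns

5 rows:
1, Jack, Research, 30000, Rome
2, Pete, Marketing, 100000, Dublin
3, Xander, HR, 100000, Berlin
4, Bob, Research, 30000, Lima
5, Alice, Engineering, 100000, Rome


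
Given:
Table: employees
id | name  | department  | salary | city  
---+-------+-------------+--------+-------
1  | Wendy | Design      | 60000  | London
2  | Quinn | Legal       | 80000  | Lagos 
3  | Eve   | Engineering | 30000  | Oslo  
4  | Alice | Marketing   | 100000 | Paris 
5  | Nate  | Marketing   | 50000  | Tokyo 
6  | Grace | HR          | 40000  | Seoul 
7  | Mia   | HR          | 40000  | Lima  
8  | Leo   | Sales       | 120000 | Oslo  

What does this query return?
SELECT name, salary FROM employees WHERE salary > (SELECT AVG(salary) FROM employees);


Subquery: AVG(salary) = 65000.0
Filtering: salary > 65000.0
  Quinn (80000) -> MATCH
  Alice (100000) -> MATCH
  Leo (120000) -> MATCH


3 rows:
Quinn, 80000
Alice, 100000
Leo, 120000


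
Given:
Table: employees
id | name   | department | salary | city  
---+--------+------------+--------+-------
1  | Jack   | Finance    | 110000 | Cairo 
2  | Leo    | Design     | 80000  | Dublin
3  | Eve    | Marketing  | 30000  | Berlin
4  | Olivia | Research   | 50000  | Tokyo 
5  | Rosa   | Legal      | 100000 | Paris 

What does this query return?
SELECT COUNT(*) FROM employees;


COUNT(*) counts all rows

5


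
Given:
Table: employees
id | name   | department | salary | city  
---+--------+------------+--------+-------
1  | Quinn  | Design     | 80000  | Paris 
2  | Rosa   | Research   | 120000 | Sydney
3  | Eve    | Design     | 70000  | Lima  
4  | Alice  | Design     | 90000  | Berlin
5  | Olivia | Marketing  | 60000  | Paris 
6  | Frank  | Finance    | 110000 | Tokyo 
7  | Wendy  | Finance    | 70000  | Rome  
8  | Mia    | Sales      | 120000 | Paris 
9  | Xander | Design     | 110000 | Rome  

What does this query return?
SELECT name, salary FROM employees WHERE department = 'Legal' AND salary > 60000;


Filtering: department = 'Legal' AND salary > 60000
Matching: 0 rows

Empty result set (0 rows)


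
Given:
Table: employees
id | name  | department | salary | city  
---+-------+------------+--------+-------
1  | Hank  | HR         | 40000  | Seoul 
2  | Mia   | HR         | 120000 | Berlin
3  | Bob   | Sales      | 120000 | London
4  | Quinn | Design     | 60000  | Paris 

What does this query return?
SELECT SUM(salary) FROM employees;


SUM(salary) = 40000 + 120000 + 120000 + 60000 = 340000

340000


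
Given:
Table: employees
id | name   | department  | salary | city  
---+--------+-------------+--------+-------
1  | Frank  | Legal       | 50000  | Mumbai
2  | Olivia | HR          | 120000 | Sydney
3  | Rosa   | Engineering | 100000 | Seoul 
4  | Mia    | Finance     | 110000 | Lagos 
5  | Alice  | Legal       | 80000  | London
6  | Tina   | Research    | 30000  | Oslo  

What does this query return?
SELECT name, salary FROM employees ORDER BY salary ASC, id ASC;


Sorting by salary ASC, then id ASC for ties

6 rows:
Tina, 30000
Frank, 50000
Alice, 80000
Rosa, 100000
Mia, 110000
Olivia, 120000


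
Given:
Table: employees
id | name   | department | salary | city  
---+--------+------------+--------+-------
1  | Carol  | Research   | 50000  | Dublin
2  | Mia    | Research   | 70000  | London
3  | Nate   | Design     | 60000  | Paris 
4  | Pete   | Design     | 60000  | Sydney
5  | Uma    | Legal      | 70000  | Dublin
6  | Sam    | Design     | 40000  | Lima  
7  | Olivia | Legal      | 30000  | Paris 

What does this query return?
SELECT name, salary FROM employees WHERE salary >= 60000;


Filtering: salary >= 60000
Matching: 4 rows

4 rows:
Mia, 70000
Nate, 60000
Pete, 60000
Uma, 70000


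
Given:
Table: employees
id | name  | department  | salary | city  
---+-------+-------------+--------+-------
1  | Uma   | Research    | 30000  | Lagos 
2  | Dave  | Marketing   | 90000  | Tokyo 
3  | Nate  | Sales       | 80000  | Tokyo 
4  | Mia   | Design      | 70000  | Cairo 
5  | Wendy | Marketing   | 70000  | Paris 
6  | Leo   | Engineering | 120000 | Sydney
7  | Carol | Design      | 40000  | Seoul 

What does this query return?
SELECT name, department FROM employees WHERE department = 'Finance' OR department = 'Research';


Filtering: department = 'Finance' OR 'Research'
Matching: 1 rows

1 rows:
Uma, Research
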